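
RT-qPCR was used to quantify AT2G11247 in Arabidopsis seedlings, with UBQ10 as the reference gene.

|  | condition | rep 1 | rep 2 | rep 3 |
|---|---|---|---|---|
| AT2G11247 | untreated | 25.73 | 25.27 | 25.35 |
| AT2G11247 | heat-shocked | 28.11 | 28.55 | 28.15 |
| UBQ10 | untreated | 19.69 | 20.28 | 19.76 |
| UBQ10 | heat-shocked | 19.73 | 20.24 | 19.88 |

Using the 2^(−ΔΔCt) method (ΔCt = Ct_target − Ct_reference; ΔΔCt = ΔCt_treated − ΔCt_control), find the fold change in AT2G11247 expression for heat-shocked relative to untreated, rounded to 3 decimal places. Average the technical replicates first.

Mean Ct: AT2G11247 untreated 25.450; AT2G11247 heat-shocked 28.270; UBQ10 untreated 19.910; UBQ10 heat-shocked 19.950
ΔCt(untreated) = 25.450 − 19.910 = 5.540
ΔCt(heat-shocked) = 28.270 − 19.950 = 8.320
ΔΔCt = 8.320 − 5.540 = 2.780
Fold change = 2^(−2.780) = 0.1456

0.146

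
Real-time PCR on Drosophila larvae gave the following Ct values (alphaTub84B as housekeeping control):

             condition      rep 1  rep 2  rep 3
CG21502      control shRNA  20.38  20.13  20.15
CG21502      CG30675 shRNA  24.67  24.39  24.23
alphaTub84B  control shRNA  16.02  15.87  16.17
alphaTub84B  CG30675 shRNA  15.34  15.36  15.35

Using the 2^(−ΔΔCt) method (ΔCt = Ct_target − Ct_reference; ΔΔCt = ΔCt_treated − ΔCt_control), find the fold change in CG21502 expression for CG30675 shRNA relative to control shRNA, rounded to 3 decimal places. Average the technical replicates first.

0.034

Mean Ct: CG21502 control shRNA 20.220; CG21502 CG30675 shRNA 24.430; alphaTub84B control shRNA 16.020; alphaTub84B CG30675 shRNA 15.350
ΔCt(control shRNA) = 20.220 − 16.020 = 4.200
ΔCt(CG30675 shRNA) = 24.430 − 15.350 = 9.080
ΔΔCt = 9.080 − 4.200 = 4.880
Fold change = 2^(−4.880) = 0.0340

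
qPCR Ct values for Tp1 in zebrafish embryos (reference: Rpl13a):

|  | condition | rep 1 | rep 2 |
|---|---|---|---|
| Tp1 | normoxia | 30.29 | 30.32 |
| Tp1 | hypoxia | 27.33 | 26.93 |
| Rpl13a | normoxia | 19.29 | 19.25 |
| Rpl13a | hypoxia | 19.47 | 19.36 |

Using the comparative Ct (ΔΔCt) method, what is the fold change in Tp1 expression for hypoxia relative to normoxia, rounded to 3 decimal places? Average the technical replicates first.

9.987

Mean Ct: Tp1 normoxia 30.305; Tp1 hypoxia 27.130; Rpl13a normoxia 19.270; Rpl13a hypoxia 19.415
ΔCt(normoxia) = 30.305 − 19.270 = 11.035
ΔCt(hypoxia) = 27.130 − 19.415 = 7.715
ΔΔCt = 7.715 − 11.035 = -3.320
Fold change = 2^(−(-3.320)) = 2^3.320 = 9.9866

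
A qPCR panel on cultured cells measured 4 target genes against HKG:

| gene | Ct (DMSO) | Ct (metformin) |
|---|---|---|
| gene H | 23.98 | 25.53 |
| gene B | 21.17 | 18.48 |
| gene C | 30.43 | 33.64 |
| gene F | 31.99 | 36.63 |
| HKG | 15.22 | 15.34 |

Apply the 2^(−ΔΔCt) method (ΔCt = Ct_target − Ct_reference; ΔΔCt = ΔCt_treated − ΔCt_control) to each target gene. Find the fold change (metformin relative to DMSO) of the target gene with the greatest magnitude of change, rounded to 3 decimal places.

0.044

gene H: ΔΔCt = (25.53−15.34) − (23.98−15.22) = 10.19 − 8.76 = 1.43; fold change = 2^-1.43 = 0.371
gene B: ΔΔCt = (18.48−15.34) − (21.17−15.22) = 3.14 − 5.95 = -2.81; fold change = 2^2.81 = 7.013
gene C: ΔΔCt = (33.64−15.34) − (30.43−15.22) = 18.30 − 15.21 = 3.09; fold change = 2^-3.09 = 0.117
gene F: ΔΔCt = (36.63−15.34) − (31.99−15.22) = 21.29 − 16.77 = 4.52; fold change = 2^-4.52 = 0.044
gene F has the largest |ΔΔCt| = 4.52.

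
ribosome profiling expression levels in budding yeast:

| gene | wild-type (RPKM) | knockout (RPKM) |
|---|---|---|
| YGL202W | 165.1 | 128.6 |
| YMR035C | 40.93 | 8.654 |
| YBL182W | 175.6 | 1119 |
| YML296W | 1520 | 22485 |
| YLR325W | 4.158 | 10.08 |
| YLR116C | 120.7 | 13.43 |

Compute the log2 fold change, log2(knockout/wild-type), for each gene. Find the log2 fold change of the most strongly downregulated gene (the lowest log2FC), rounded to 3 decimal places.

-3.168

log2(128.6/165.1) = -0.360  (YGL202W)
log2(8.654/40.93) = -2.242  (YMR035C)
log2(1119/175.6) = 2.672  (YBL182W)
log2(22485/1520) = 3.887  (YML296W)
log2(10.08/4.158) = 1.278  (YLR325W)
log2(13.43/120.7) = -3.168  (YLR116C)
YLR116C is most strongly downregulated.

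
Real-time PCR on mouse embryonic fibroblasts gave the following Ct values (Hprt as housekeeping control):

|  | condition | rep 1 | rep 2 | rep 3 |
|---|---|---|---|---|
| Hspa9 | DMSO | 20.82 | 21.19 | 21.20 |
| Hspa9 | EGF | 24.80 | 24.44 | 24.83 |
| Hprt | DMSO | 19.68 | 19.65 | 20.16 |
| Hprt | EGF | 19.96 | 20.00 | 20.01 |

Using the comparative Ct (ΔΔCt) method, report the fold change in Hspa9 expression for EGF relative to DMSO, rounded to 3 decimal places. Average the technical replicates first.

Mean Ct: Hspa9 DMSO 21.070; Hspa9 EGF 24.690; Hprt DMSO 19.830; Hprt EGF 19.990
ΔCt(DMSO) = 21.070 − 19.830 = 1.240
ΔCt(EGF) = 24.690 − 19.990 = 4.700
ΔΔCt = 4.700 − 1.240 = 3.460
Fold change = 2^(−3.460) = 0.0909

0.091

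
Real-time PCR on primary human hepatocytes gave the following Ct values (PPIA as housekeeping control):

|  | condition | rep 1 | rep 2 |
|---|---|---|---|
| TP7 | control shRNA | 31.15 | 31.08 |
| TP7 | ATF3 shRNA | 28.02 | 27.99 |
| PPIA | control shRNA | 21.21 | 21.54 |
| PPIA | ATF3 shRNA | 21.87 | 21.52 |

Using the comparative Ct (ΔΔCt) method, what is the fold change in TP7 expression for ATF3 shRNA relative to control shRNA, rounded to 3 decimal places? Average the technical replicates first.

Mean Ct: TP7 control shRNA 31.115; TP7 ATF3 shRNA 28.005; PPIA control shRNA 21.375; PPIA ATF3 shRNA 21.695
ΔCt(control shRNA) = 31.115 − 21.375 = 9.740
ΔCt(ATF3 shRNA) = 28.005 − 21.695 = 6.310
ΔΔCt = 6.310 − 9.740 = -3.430
Fold change = 2^(−(-3.430)) = 2^3.430 = 10.7779

10.778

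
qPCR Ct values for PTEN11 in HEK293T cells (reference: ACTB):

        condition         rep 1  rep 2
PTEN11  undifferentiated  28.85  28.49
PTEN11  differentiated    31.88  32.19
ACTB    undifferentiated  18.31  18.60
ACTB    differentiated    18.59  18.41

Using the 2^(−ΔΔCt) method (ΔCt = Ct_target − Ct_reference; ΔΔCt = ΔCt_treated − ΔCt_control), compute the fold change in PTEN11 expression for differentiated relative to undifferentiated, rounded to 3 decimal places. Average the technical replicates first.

Mean Ct: PTEN11 undifferentiated 28.670; PTEN11 differentiated 32.035; ACTB undifferentiated 18.455; ACTB differentiated 18.500
ΔCt(undifferentiated) = 28.670 − 18.455 = 10.215
ΔCt(differentiated) = 32.035 − 18.500 = 13.535
ΔΔCt = 13.535 − 10.215 = 3.320
Fold change = 2^(−3.320) = 0.1001

0.100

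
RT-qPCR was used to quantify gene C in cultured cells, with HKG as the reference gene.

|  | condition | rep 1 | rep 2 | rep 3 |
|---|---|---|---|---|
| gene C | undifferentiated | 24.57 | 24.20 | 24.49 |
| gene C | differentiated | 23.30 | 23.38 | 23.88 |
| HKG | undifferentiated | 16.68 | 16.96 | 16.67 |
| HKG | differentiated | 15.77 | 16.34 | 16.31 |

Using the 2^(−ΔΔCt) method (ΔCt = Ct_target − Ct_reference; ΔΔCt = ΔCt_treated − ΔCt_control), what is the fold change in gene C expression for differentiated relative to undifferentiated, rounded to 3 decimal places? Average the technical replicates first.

1.206

Mean Ct: gene C undifferentiated 24.420; gene C differentiated 23.520; HKG undifferentiated 16.770; HKG differentiated 16.140
ΔCt(undifferentiated) = 24.420 − 16.770 = 7.650
ΔCt(differentiated) = 23.520 − 16.140 = 7.380
ΔΔCt = 7.380 − 7.650 = -0.270
Fold change = 2^(−(-0.270)) = 2^0.270 = 1.2058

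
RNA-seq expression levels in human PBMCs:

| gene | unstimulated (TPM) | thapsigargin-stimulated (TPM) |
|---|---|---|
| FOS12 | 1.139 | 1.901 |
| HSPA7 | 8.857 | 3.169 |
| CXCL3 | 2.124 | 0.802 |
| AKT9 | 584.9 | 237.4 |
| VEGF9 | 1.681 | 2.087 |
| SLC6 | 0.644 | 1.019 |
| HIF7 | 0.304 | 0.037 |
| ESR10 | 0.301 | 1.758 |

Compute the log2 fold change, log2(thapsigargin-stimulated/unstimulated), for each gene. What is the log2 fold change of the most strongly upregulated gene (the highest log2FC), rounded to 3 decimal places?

log2(1.901/1.139) = 0.739  (FOS12)
log2(3.169/8.857) = -1.483  (HSPA7)
log2(0.802/2.124) = -1.405  (CXCL3)
log2(237.4/584.9) = -1.301  (AKT9)
log2(2.087/1.681) = 0.312  (VEGF9)
log2(1.019/0.644) = 0.662  (SLC6)
log2(0.037/0.304) = -3.038  (HIF7)
log2(1.758/0.301) = 2.546  (ESR10)
ESR10 is most strongly upregulated.

2.546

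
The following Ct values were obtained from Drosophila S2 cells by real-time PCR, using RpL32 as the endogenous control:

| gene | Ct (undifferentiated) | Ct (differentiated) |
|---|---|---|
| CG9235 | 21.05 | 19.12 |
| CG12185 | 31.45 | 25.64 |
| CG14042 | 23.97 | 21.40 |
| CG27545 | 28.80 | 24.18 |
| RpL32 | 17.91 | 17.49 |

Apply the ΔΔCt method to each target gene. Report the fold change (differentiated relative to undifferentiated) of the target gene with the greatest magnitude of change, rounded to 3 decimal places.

41.933

CG9235: ΔΔCt = (19.12−17.49) − (21.05−17.91) = 1.63 − 3.14 = -1.51; fold change = 2^1.51 = 2.848
CG12185: ΔΔCt = (25.64−17.49) − (31.45−17.91) = 8.15 − 13.54 = -5.39; fold change = 2^5.39 = 41.933
CG14042: ΔΔCt = (21.40−17.49) − (23.97−17.91) = 3.91 − 6.06 = -2.15; fold change = 2^2.15 = 4.438
CG27545: ΔΔCt = (24.18−17.49) − (28.80−17.91) = 6.69 − 10.89 = -4.20; fold change = 2^4.20 = 18.379
CG12185 has the largest |ΔΔCt| = 5.39.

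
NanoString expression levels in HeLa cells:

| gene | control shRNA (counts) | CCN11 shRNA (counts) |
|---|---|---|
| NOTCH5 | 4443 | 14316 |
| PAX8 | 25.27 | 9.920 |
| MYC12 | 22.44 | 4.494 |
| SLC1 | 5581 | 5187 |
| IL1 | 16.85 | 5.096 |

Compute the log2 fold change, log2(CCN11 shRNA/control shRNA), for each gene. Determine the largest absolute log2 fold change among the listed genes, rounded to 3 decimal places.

log2(14316/4443) = 1.688  (NOTCH5)
log2(9.920/25.27) = -1.349  (PAX8)
log2(4.494/22.44) = -2.320  (MYC12)
log2(5187/5581) = -0.106  (SLC1)
log2(5.096/16.85) = -1.725  (IL1)
The largest magnitude belongs to MYC12.

2.320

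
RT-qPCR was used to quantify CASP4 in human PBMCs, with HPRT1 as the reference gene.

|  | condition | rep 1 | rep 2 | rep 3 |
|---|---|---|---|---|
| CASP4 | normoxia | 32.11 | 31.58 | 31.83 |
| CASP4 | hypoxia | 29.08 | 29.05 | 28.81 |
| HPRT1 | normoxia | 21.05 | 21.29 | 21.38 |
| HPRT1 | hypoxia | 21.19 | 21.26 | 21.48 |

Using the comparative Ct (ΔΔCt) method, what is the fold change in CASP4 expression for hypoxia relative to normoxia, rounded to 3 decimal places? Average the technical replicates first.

Mean Ct: CASP4 normoxia 31.840; CASP4 hypoxia 28.980; HPRT1 normoxia 21.240; HPRT1 hypoxia 21.310
ΔCt(normoxia) = 31.840 − 21.240 = 10.600
ΔCt(hypoxia) = 28.980 − 21.310 = 7.670
ΔΔCt = 7.670 − 10.600 = -2.930
Fold change = 2^(−(-2.930)) = 2^2.930 = 7.6211

7.621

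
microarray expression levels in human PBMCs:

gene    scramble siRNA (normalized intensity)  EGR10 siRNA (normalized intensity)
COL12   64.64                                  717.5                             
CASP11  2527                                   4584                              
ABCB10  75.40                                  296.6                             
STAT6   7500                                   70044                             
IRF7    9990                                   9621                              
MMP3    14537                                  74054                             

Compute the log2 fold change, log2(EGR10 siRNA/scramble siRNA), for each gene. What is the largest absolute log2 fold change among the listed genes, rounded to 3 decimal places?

log2(717.5/64.64) = 3.472  (COL12)
log2(4584/2527) = 0.859  (CASP11)
log2(296.6/75.40) = 1.976  (ABCB10)
log2(70044/7500) = 3.223  (STAT6)
log2(9621/9990) = -0.054  (IRF7)
log2(74054/14537) = 2.349  (MMP3)
The largest magnitude belongs to COL12.

3.472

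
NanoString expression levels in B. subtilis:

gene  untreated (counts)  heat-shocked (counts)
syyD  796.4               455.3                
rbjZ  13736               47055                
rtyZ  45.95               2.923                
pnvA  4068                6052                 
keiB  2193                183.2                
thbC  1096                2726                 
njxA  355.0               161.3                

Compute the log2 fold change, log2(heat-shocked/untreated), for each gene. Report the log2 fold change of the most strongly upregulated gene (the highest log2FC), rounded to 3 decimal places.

log2(455.3/796.4) = -0.807  (syyD)
log2(47055/13736) = 1.776  (rbjZ)
log2(2.923/45.95) = -3.975  (rtyZ)
log2(6052/4068) = 0.573  (pnvA)
log2(183.2/2193) = -3.581  (keiB)
log2(2726/1096) = 1.315  (thbC)
log2(161.3/355.0) = -1.138  (njxA)
rbjZ is most strongly upregulated.

1.776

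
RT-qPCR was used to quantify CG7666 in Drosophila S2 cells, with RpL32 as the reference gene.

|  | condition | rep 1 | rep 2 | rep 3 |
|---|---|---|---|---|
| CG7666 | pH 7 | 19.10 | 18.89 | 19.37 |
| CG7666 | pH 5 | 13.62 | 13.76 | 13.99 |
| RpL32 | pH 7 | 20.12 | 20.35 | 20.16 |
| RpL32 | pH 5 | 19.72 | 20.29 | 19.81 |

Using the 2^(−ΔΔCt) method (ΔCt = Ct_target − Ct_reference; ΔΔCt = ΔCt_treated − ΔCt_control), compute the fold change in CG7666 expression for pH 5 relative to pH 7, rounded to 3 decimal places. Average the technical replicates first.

Mean Ct: CG7666 pH 7 19.120; CG7666 pH 5 13.790; RpL32 pH 7 20.210; RpL32 pH 5 19.940
ΔCt(pH 7) = 19.120 − 20.210 = -1.090
ΔCt(pH 5) = 13.790 − 19.940 = -6.150
ΔΔCt = -6.150 − (-1.090) = -5.060
Fold change = 2^(−(-5.060)) = 2^5.060 = 33.3589

33.359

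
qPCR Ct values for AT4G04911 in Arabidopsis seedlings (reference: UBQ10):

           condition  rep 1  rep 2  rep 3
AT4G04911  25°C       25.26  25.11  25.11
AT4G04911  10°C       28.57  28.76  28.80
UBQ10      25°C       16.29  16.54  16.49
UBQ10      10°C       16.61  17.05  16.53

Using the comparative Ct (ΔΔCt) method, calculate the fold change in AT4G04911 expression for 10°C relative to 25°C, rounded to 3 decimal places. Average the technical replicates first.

0.104

Mean Ct: AT4G04911 25°C 25.160; AT4G04911 10°C 28.710; UBQ10 25°C 16.440; UBQ10 10°C 16.730
ΔCt(25°C) = 25.160 − 16.440 = 8.720
ΔCt(10°C) = 28.710 − 16.730 = 11.980
ΔΔCt = 11.980 − 8.720 = 3.260
Fold change = 2^(−3.260) = 0.1044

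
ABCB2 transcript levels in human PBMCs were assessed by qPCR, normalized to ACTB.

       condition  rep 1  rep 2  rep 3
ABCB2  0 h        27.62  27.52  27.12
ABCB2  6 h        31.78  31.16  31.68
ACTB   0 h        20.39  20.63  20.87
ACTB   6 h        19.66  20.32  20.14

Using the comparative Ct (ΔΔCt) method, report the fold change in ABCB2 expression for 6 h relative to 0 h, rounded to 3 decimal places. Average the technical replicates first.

0.038

Mean Ct: ABCB2 0 h 27.420; ABCB2 6 h 31.540; ACTB 0 h 20.630; ACTB 6 h 20.040
ΔCt(0 h) = 27.420 − 20.630 = 6.790
ΔCt(6 h) = 31.540 − 20.040 = 11.500
ΔΔCt = 11.500 − 6.790 = 4.710
Fold change = 2^(−4.710) = 0.0382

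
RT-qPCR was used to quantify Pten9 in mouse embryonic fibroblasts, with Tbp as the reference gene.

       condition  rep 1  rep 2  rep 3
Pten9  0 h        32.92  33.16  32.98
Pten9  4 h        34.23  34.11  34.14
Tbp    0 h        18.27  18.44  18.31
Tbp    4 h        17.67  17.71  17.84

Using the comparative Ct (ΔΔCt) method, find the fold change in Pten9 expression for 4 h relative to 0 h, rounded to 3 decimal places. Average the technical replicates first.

Mean Ct: Pten9 0 h 33.020; Pten9 4 h 34.160; Tbp 0 h 18.340; Tbp 4 h 17.740
ΔCt(0 h) = 33.020 − 18.340 = 14.680
ΔCt(4 h) = 34.160 − 17.740 = 16.420
ΔΔCt = 16.420 − 14.680 = 1.740
Fold change = 2^(−1.740) = 0.2994

0.299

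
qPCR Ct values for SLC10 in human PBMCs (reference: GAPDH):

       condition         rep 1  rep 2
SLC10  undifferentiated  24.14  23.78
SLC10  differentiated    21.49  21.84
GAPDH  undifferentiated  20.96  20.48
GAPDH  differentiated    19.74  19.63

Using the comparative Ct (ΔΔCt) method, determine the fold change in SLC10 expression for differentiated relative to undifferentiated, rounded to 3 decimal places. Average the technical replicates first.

2.395

Mean Ct: SLC10 undifferentiated 23.960; SLC10 differentiated 21.665; GAPDH undifferentiated 20.720; GAPDH differentiated 19.685
ΔCt(undifferentiated) = 23.960 − 20.720 = 3.240
ΔCt(differentiated) = 21.665 − 19.685 = 1.980
ΔΔCt = 1.980 − 3.240 = -1.260
Fold change = 2^(−(-1.260)) = 2^1.260 = 2.3950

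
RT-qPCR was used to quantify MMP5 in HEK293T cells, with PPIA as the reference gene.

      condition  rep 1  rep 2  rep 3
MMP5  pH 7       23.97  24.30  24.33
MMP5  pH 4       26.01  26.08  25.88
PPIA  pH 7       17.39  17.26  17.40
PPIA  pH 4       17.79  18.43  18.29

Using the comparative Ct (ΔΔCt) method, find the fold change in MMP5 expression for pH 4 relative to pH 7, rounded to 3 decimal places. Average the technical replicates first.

0.511

Mean Ct: MMP5 pH 7 24.200; MMP5 pH 4 25.990; PPIA pH 7 17.350; PPIA pH 4 18.170
ΔCt(pH 7) = 24.200 − 17.350 = 6.850
ΔCt(pH 4) = 25.990 − 18.170 = 7.820
ΔΔCt = 7.820 − 6.850 = 0.970
Fold change = 2^(−0.970) = 0.5105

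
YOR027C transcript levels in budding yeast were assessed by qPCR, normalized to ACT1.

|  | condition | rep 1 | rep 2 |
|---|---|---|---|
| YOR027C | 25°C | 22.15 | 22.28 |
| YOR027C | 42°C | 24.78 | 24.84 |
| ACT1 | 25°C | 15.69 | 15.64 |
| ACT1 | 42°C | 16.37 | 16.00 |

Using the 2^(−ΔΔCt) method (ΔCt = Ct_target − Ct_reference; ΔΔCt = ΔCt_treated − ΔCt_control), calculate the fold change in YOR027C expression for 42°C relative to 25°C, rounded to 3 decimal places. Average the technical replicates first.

Mean Ct: YOR027C 25°C 22.215; YOR027C 42°C 24.810; ACT1 25°C 15.665; ACT1 42°C 16.185
ΔCt(25°C) = 22.215 − 15.665 = 6.550
ΔCt(42°C) = 24.810 − 16.185 = 8.625
ΔΔCt = 8.625 − 6.550 = 2.075
Fold change = 2^(−2.075) = 0.2373

0.237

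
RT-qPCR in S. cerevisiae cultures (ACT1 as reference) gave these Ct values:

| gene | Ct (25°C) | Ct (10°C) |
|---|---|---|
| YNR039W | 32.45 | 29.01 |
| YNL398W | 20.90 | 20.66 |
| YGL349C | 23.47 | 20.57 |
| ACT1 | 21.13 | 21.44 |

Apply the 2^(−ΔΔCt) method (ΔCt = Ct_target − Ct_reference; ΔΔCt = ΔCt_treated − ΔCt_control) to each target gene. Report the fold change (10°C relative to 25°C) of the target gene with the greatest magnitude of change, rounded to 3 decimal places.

YNR039W: ΔΔCt = (29.01−21.44) − (32.45−21.13) = 7.57 − 11.32 = -3.75; fold change = 2^3.75 = 13.454
YNL398W: ΔΔCt = (20.66−21.44) − (20.90−21.13) = -0.78 − (-0.23) = -0.55; fold change = 2^0.55 = 1.464
YGL349C: ΔΔCt = (20.57−21.44) − (23.47−21.13) = -0.87 − 2.34 = -3.21; fold change = 2^3.21 = 9.254
YNR039W has the largest |ΔΔCt| = 3.75.

13.454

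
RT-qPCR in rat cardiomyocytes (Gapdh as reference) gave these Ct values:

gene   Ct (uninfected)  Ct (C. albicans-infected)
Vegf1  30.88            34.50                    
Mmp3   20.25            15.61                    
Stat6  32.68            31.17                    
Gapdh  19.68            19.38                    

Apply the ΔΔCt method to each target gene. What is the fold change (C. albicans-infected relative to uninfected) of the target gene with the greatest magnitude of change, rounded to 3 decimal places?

20.252

Vegf1: ΔΔCt = (34.50−19.38) − (30.88−19.68) = 15.12 − 11.20 = 3.92; fold change = 2^-3.92 = 0.066
Mmp3: ΔΔCt = (15.61−19.38) − (20.25−19.68) = -3.77 − 0.57 = -4.34; fold change = 2^4.34 = 20.252
Stat6: ΔΔCt = (31.17−19.38) − (32.68−19.68) = 11.79 − 13.00 = -1.21; fold change = 2^1.21 = 2.313
Mmp3 has the largest |ΔΔCt| = 4.34.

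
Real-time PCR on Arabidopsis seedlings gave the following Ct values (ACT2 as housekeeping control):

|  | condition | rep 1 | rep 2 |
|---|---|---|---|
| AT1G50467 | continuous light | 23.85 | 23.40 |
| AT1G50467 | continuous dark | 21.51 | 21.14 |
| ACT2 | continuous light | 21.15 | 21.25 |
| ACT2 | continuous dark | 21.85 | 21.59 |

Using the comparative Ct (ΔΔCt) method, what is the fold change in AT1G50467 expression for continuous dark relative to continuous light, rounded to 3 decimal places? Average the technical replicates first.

7.062

Mean Ct: AT1G50467 continuous light 23.625; AT1G50467 continuous dark 21.325; ACT2 continuous light 21.200; ACT2 continuous dark 21.720
ΔCt(continuous light) = 23.625 − 21.200 = 2.425
ΔCt(continuous dark) = 21.325 − 21.720 = -0.395
ΔΔCt = -0.395 − 2.425 = -2.820
Fold change = 2^(−(-2.820)) = 2^2.820 = 7.0616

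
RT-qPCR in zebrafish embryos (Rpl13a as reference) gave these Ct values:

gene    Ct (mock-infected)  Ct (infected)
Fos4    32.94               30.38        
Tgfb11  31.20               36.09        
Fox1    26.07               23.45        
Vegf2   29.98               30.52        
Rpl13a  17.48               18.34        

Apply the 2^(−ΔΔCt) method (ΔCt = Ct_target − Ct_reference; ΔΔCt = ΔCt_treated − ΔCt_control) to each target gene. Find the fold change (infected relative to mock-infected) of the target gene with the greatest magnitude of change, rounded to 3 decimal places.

0.061

Fos4: ΔΔCt = (30.38−18.34) − (32.94−17.48) = 12.04 − 15.46 = -3.42; fold change = 2^3.42 = 10.703
Tgfb11: ΔΔCt = (36.09−18.34) − (31.20−17.48) = 17.75 − 13.72 = 4.03; fold change = 2^-4.03 = 0.061
Fox1: ΔΔCt = (23.45−18.34) − (26.07−17.48) = 5.11 − 8.59 = -3.48; fold change = 2^3.48 = 11.158
Vegf2: ΔΔCt = (30.52−18.34) − (29.98−17.48) = 12.18 − 12.50 = -0.32; fold change = 2^0.32 = 1.248
Tgfb11 has the largest |ΔΔCt| = 4.03.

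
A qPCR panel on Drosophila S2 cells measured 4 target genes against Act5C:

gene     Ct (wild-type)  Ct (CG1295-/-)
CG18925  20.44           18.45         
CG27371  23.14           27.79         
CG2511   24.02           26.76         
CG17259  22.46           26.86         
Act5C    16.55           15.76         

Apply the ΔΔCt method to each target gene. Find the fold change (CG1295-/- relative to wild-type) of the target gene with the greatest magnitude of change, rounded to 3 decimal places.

0.023

CG18925: ΔΔCt = (18.45−15.76) − (20.44−16.55) = 2.69 − 3.89 = -1.20; fold change = 2^1.20 = 2.297
CG27371: ΔΔCt = (27.79−15.76) − (23.14−16.55) = 12.03 − 6.59 = 5.44; fold change = 2^-5.44 = 0.023
CG2511: ΔΔCt = (26.76−15.76) − (24.02−16.55) = 11.00 − 7.47 = 3.53; fold change = 2^-3.53 = 0.087
CG17259: ΔΔCt = (26.86−15.76) − (22.46−16.55) = 11.10 − 5.91 = 5.19; fold change = 2^-5.19 = 0.027
CG27371 has the largest |ΔΔCt| = 5.44.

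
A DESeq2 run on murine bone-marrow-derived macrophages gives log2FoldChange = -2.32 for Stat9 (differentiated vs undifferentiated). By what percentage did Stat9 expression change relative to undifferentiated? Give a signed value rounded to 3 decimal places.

Fold change = 2^(-2.32) = 0.2003
Percent change = (FC − 1) × 100% = (0.2003 − 1) × 100 = -79.973%

-79.973%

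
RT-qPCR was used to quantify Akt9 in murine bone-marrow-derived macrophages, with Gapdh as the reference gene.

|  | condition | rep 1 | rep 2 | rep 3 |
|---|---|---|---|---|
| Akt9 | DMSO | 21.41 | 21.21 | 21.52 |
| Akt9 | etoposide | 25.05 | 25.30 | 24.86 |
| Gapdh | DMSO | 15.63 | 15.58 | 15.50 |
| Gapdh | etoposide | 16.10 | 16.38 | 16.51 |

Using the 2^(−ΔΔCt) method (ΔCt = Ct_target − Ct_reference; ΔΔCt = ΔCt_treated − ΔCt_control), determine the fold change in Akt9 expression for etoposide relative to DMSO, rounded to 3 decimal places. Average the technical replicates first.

0.131

Mean Ct: Akt9 DMSO 21.380; Akt9 etoposide 25.070; Gapdh DMSO 15.570; Gapdh etoposide 16.330
ΔCt(DMSO) = 21.380 − 15.570 = 5.810
ΔCt(etoposide) = 25.070 − 16.330 = 8.740
ΔΔCt = 8.740 − 5.810 = 2.930
Fold change = 2^(−2.930) = 0.1312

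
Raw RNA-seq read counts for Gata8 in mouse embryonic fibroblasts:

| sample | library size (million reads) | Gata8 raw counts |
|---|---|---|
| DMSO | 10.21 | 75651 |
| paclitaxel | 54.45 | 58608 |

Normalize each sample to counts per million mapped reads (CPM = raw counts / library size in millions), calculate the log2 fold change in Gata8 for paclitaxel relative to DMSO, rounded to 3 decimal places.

CPM(DMSO) = 75651 / 10.21 = 7409.5005
CPM(paclitaxel) = 58608 / 54.45 = 1076.3636
Fold change = 1076.3636 / 7409.5005 = 0.14527
log2(0.14527) = -2.7832

-2.783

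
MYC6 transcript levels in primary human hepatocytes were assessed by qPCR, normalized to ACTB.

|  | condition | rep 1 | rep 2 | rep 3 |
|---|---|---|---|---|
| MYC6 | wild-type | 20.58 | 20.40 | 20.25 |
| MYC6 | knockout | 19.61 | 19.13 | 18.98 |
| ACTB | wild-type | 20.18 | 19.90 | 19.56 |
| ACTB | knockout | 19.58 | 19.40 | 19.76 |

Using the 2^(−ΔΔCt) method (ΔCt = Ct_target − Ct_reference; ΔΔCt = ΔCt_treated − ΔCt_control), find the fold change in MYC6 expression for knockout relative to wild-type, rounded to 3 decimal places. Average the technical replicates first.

Mean Ct: MYC6 wild-type 20.410; MYC6 knockout 19.240; ACTB wild-type 19.880; ACTB knockout 19.580
ΔCt(wild-type) = 20.410 − 19.880 = 0.530
ΔCt(knockout) = 19.240 − 19.580 = -0.340
ΔΔCt = -0.340 − 0.530 = -0.870
Fold change = 2^(−(-0.870)) = 2^0.870 = 1.8277

1.828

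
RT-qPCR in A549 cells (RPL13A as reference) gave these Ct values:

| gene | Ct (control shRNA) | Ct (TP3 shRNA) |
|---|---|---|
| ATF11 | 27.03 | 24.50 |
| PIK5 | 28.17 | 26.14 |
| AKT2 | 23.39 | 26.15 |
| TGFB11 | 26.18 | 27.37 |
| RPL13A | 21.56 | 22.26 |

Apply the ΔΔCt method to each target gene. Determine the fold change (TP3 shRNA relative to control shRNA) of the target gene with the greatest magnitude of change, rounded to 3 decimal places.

9.383

ATF11: ΔΔCt = (24.50−22.26) − (27.03−21.56) = 2.24 − 5.47 = -3.23; fold change = 2^3.23 = 9.383
PIK5: ΔΔCt = (26.14−22.26) − (28.17−21.56) = 3.88 − 6.61 = -2.73; fold change = 2^2.73 = 6.635
AKT2: ΔΔCt = (26.15−22.26) − (23.39−21.56) = 3.89 − 1.83 = 2.06; fold change = 2^-2.06 = 0.240
TGFB11: ΔΔCt = (27.37−22.26) − (26.18−21.56) = 5.11 − 4.62 = 0.49; fold change = 2^-0.49 = 0.712
ATF11 has the largest |ΔΔCt| = 3.23.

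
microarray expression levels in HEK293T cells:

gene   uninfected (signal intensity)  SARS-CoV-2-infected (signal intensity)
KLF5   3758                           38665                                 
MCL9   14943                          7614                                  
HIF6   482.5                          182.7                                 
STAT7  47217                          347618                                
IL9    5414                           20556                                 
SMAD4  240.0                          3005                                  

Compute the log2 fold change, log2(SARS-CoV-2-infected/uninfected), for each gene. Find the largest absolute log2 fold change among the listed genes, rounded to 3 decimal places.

log2(38665/3758) = 3.363  (KLF5)
log2(7614/14943) = -0.973  (MCL9)
log2(182.7/482.5) = -1.401  (HIF6)
log2(347618/47217) = 2.880  (STAT7)
log2(20556/5414) = 1.925  (IL9)
log2(3005/240.0) = 3.646  (SMAD4)
The largest magnitude belongs to SMAD4.

3.646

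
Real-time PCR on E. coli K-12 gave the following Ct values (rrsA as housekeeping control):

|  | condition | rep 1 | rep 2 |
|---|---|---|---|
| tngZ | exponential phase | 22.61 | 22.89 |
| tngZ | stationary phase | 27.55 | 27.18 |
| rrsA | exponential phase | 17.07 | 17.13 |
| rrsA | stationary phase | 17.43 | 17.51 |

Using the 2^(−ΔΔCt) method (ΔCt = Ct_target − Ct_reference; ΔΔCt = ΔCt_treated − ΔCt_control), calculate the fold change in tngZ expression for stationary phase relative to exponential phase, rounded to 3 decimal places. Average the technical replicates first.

Mean Ct: tngZ exponential phase 22.750; tngZ stationary phase 27.365; rrsA exponential phase 17.100; rrsA stationary phase 17.470
ΔCt(exponential phase) = 22.750 − 17.100 = 5.650
ΔCt(stationary phase) = 27.365 − 17.470 = 9.895
ΔΔCt = 9.895 − 5.650 = 4.245
Fold change = 2^(−4.245) = 0.0527

0.053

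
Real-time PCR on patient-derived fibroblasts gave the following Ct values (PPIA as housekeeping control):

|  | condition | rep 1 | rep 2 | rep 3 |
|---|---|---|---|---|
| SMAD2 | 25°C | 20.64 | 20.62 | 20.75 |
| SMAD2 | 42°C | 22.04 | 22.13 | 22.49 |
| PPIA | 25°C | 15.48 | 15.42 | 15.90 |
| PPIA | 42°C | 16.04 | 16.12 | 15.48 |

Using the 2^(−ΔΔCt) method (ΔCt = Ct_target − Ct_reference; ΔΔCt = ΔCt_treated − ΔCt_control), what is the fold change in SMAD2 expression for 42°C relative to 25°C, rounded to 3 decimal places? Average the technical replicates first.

Mean Ct: SMAD2 25°C 20.670; SMAD2 42°C 22.220; PPIA 25°C 15.600; PPIA 42°C 15.880
ΔCt(25°C) = 20.670 − 15.600 = 5.070
ΔCt(42°C) = 22.220 − 15.880 = 6.340
ΔΔCt = 6.340 − 5.070 = 1.270
Fold change = 2^(−1.270) = 0.4147

0.415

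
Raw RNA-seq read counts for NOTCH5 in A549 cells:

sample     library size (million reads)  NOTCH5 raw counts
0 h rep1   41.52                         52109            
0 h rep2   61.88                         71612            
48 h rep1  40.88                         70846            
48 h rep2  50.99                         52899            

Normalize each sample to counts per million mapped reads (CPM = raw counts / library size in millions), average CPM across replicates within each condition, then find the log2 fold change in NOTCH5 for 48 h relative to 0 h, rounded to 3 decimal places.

0.200

CPM(0 h rep1) = 52109 / 41.52 = 1255.0337
CPM(0 h rep2) = 71612 / 61.88 = 1157.2721
CPM(48 h rep1) = 70846 / 40.88 = 1733.0235
CPM(48 h rep2) = 52899 / 50.99 = 1037.4387
mean CPM(0 h) = 1206.1529; mean CPM(48 h) = 1385.2311
Fold change = 1385.2311 / 1206.1529 = 1.14847
log2(1.14847) = 0.1997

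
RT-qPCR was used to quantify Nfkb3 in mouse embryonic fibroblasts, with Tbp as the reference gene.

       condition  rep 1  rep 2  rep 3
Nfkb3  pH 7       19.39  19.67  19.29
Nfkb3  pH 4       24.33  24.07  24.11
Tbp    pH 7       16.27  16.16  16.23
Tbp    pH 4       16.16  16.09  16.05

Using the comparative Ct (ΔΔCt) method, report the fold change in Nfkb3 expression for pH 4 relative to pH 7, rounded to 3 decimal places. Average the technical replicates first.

Mean Ct: Nfkb3 pH 7 19.450; Nfkb3 pH 4 24.170; Tbp pH 7 16.220; Tbp pH 4 16.100
ΔCt(pH 7) = 19.450 − 16.220 = 3.230
ΔCt(pH 4) = 24.170 − 16.100 = 8.070
ΔΔCt = 8.070 − 3.230 = 4.840
Fold change = 2^(−4.840) = 0.0349

0.035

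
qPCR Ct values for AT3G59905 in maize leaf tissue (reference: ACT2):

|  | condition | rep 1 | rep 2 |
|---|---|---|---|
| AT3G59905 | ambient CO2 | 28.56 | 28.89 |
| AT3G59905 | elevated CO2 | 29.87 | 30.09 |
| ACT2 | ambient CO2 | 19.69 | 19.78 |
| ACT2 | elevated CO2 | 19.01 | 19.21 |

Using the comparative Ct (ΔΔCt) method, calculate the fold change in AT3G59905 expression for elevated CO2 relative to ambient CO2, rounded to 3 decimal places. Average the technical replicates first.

0.272

Mean Ct: AT3G59905 ambient CO2 28.725; AT3G59905 elevated CO2 29.980; ACT2 ambient CO2 19.735; ACT2 elevated CO2 19.110
ΔCt(ambient CO2) = 28.725 − 19.735 = 8.990
ΔCt(elevated CO2) = 29.980 − 19.110 = 10.870
ΔΔCt = 10.870 − 8.990 = 1.880
Fold change = 2^(−1.880) = 0.2717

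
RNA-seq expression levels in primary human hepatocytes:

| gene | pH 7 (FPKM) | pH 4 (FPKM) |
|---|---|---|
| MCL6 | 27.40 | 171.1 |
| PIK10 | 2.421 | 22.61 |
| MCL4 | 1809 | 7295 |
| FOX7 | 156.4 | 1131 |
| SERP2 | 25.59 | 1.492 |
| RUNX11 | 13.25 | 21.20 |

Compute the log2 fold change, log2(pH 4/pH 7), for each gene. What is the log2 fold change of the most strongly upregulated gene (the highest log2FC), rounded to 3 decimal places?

log2(171.1/27.40) = 2.643  (MCL6)
log2(22.61/2.421) = 3.223  (PIK10)
log2(7295/1809) = 2.012  (MCL4)
log2(1131/156.4) = 2.854  (FOX7)
log2(1.492/25.59) = -4.100  (SERP2)
log2(21.20/13.25) = 0.678  (RUNX11)
PIK10 is most strongly upregulated.

3.223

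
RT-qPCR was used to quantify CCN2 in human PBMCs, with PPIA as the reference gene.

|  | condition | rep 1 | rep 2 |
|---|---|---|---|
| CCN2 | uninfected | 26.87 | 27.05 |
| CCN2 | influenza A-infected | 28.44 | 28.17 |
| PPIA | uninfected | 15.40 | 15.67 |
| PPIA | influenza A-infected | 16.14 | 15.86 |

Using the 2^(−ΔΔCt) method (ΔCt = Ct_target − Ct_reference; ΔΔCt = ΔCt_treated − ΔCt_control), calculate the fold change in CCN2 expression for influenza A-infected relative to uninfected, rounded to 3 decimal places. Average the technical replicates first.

Mean Ct: CCN2 uninfected 26.960; CCN2 influenza A-infected 28.305; PPIA uninfected 15.535; PPIA influenza A-infected 16.000
ΔCt(uninfected) = 26.960 − 15.535 = 11.425
ΔCt(influenza A-infected) = 28.305 − 16.000 = 12.305
ΔΔCt = 12.305 − 11.425 = 0.880
Fold change = 2^(−0.880) = 0.5434

0.543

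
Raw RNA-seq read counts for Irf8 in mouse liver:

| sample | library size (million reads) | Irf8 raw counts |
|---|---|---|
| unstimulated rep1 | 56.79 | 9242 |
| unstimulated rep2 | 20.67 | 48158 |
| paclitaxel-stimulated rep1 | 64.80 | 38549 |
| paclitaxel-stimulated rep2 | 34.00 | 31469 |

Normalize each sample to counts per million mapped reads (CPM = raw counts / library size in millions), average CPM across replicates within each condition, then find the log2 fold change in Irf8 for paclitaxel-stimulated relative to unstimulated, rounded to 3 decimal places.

CPM(unstimulated rep1) = 9242 / 56.79 = 162.7399
CPM(unstimulated rep2) = 48158 / 20.67 = 2329.8500
CPM(paclitaxel-stimulated rep1) = 38549 / 64.80 = 594.8920
CPM(paclitaxel-stimulated rep2) = 31469 / 34.00 = 925.5588
mean CPM(unstimulated) = 1246.2950; mean CPM(paclitaxel-stimulated) = 760.2254
Fold change = 760.2254 / 1246.2950 = 0.60999
log2(0.60999) = -0.7131

-0.713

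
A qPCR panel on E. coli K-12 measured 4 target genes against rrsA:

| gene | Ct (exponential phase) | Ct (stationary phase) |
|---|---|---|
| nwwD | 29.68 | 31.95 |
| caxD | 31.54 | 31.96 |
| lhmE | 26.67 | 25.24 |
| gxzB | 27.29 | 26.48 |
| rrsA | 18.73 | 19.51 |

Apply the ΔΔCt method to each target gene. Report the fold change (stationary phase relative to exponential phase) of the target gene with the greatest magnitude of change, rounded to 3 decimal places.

nwwD: ΔΔCt = (31.95−19.51) − (29.68−18.73) = 12.44 − 10.95 = 1.49; fold change = 2^-1.49 = 0.356
caxD: ΔΔCt = (31.96−19.51) − (31.54−18.73) = 12.45 − 12.81 = -0.36; fold change = 2^0.36 = 1.283
lhmE: ΔΔCt = (25.24−19.51) − (26.67−18.73) = 5.73 − 7.94 = -2.21; fold change = 2^2.21 = 4.627
gxzB: ΔΔCt = (26.48−19.51) − (27.29−18.73) = 6.97 − 8.56 = -1.59; fold change = 2^1.59 = 3.010
lhmE has the largest |ΔΔCt| = 2.21.

4.627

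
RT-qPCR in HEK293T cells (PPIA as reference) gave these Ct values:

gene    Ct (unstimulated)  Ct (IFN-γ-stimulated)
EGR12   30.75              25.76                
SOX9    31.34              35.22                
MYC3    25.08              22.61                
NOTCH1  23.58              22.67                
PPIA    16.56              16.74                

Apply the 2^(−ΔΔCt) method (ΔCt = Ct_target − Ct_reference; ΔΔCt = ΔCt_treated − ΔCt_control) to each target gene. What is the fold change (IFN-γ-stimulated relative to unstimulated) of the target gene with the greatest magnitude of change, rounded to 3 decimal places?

EGR12: ΔΔCt = (25.76−16.74) − (30.75−16.56) = 9.02 − 14.19 = -5.17; fold change = 2^5.17 = 36.002
SOX9: ΔΔCt = (35.22−16.74) − (31.34−16.56) = 18.48 − 14.78 = 3.70; fold change = 2^-3.70 = 0.077
MYC3: ΔΔCt = (22.61−16.74) − (25.08−16.56) = 5.87 − 8.52 = -2.65; fold change = 2^2.65 = 6.277
NOTCH1: ΔΔCt = (22.67−16.74) − (23.58−16.56) = 5.93 − 7.02 = -1.09; fold change = 2^1.09 = 2.129
EGR12 has the largest |ΔΔCt| = 5.17.

36.002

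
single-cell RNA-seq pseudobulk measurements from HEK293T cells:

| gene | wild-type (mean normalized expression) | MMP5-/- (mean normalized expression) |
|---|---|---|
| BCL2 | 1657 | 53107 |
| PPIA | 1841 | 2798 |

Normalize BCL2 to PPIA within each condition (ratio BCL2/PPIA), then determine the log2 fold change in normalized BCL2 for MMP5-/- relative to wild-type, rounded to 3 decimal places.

BCL2/PPIA (wild-type) = 1657 / 1841 = 0.90005
BCL2/PPIA (MMP5-/-) = 53107 / 2798 = 18.98
Fold change = 18.98 / 0.90005 = 21.0880
log2(21.0880) = 4.3984

4.398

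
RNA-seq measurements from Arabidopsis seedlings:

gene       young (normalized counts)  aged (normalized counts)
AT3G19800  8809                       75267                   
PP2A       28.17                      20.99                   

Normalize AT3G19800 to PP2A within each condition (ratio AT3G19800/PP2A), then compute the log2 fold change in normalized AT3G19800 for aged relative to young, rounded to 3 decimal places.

AT3G19800/PP2A (young) = 8809 / 28.17 = 312.71
AT3G19800/PP2A (aged) = 75267 / 20.99 = 3585.9
Fold change = 3585.9 / 312.71 = 11.4671
log2(11.4671) = 3.5194

3.519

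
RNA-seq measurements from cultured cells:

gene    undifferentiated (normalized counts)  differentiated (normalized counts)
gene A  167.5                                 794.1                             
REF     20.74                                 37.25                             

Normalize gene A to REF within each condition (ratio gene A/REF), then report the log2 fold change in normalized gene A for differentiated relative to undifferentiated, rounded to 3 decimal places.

gene A/REF (undifferentiated) = 167.5 / 20.74 = 8.0762
gene A/REF (differentiated) = 794.1 / 37.25 = 21.318
Fold change = 21.318 / 8.0762 = 2.6396
log2(2.6396) = 1.4003

1.400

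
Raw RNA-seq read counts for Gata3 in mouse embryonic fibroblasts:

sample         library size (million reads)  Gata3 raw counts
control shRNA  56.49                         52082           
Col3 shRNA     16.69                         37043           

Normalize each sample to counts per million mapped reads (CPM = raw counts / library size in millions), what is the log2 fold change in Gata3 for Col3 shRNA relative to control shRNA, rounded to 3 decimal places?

1.267

CPM(control shRNA) = 52082 / 56.49 = 921.9685
CPM(Col3 shRNA) = 37043 / 16.69 = 2219.4727
Fold change = 2219.4727 / 921.9685 = 2.40732
log2(2.40732) = 1.2674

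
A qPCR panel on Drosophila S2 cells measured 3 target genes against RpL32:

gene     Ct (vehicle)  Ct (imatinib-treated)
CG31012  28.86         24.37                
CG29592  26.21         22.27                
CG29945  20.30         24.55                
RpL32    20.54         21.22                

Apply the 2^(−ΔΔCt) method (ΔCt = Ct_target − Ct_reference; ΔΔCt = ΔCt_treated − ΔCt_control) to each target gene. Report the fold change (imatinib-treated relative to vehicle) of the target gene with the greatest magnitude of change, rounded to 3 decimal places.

36.002

CG31012: ΔΔCt = (24.37−21.22) − (28.86−20.54) = 3.15 − 8.32 = -5.17; fold change = 2^5.17 = 36.002
CG29592: ΔΔCt = (22.27−21.22) − (26.21−20.54) = 1.05 − 5.67 = -4.62; fold change = 2^4.62 = 24.590
CG29945: ΔΔCt = (24.55−21.22) − (20.30−20.54) = 3.33 − (-0.24) = 3.57; fold change = 2^-3.57 = 0.084
CG31012 has the largest |ΔΔCt| = 5.17.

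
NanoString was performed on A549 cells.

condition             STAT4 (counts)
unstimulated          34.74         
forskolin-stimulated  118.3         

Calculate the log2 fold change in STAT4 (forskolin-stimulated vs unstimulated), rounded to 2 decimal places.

Fold change = 118.3 / 34.74 = 3.4053
log2(3.4053) = 1.768

1.77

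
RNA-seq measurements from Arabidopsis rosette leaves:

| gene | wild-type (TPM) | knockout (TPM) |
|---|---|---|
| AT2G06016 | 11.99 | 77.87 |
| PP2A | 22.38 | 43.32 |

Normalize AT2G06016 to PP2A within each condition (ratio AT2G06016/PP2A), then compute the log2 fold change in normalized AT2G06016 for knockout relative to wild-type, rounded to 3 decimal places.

1.746

AT2G06016/PP2A (wild-type) = 11.99 / 22.38 = 0.53575
AT2G06016/PP2A (knockout) = 77.87 / 43.32 = 1.7976
Fold change = 1.7976 / 0.53575 = 3.3552
log2(3.3552) = 1.7464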